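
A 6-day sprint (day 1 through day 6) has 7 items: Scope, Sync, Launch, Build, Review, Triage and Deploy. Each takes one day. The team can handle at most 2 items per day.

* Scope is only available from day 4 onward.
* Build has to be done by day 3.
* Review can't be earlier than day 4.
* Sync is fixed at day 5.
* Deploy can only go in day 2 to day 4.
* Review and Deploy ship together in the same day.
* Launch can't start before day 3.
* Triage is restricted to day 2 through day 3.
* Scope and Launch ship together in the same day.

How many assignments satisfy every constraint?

6

Splitting on Build: it can be day 1 (2), day 2 (2), day 3 (2). Listing each branch's schedules as (Scope, Sync, Launch, Review, Triage, Deploy) by day number:
Build=day 1: (6,5,6,4,2,4) (6,5,6,4,3,4) — 2.
Build=day 2: (6,5,6,4,2,4) (6,5,6,4,3,4) — 2.
Build=day 3: (6,5,6,4,2,4) (6,5,6,4,3,4) — 2.
Summing: 2 + 2 + 2 = 6.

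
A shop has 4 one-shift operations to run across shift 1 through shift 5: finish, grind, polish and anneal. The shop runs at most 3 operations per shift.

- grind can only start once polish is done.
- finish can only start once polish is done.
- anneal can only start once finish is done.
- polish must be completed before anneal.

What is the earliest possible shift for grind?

shift 2

Precedence pushes grind to at least shift 2.
grind at shift 2 is achievable: finish=shift 2, anneal=shift 3, polish=shift 1, grind=shift 2.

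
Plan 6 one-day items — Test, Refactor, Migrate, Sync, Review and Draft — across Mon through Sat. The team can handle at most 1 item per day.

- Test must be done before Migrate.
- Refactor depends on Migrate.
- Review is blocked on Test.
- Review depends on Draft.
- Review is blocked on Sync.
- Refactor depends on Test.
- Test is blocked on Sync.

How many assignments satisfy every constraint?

12

Splitting on Test: it can be Tue (6), Wed (6). Listing each branch's schedules as (Refactor, Migrate, Sync, Review, Draft):
Test=Tue: (Thu,Wed,Mon,Sat,Fri) (Fri,Wed,Mon,Sat,Thu) (Fri,Thu,Mon,Sat,Wed) (Sat,Wed,Mon,Fri,Thu) (Sat,Thu,Mon,Fri,Wed) (Sat,Fri,Mon,Thu,Wed) — 6.
Test=Wed: (Fri,Thu,Mon,Sat,Tue) (Fri,Thu,Tue,Sat,Mon) (Sat,Thu,Mon,Fri,Tue) (Sat,Thu,Tue,Fri,Mon) (Sat,Fri,Mon,Thu,Tue) (Sat,Fri,Tue,Thu,Mon) — 6.
Summing: 6 + 6 = 12.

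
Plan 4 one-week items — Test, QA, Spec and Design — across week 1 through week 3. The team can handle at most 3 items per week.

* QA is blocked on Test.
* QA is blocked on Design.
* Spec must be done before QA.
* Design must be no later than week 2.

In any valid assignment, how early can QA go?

week 2

Precedence pushes QA to at least week 2.
QA at week 2 is achievable: Spec -> week 1; Design -> week 1; QA -> week 2; Test -> week 1.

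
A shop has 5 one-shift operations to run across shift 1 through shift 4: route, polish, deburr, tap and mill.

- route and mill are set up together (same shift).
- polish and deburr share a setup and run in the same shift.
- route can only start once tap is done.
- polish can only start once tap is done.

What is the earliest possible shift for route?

Precedence pushes route to at least shift 2.
route at shift 2 is achievable: mill in shift 2, deburr in shift 2, polish in shift 2, tap in shift 1, route in shift 2.

shift 2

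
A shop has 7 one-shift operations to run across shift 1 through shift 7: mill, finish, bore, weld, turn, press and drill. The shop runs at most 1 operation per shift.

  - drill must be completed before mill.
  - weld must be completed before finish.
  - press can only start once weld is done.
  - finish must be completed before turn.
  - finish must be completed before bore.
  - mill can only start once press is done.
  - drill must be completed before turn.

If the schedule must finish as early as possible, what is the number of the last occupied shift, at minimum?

The precedence chain requires at least 3 distinct shifts.
With at most 1 per shift and 7 operations, at least 7 shifts are needed.
7 works (last occupied shift: shift 7): for example turn -> shift 6, finish -> shift 2, weld -> shift 1, mill -> shift 5, drill -> shift 4, bore -> shift 7, press -> shift 3.

shift 7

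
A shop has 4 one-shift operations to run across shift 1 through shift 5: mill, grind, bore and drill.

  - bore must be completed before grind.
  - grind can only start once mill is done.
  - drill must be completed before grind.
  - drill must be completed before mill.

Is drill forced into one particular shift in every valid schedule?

drill can be shift 1 (e.g. drill in shift 1, mill in shift 2, grind in shift 3, bore in shift 1) or shift 2 (e.g. grind=shift 4; mill=shift 3; drill=shift 2; bore=shift 1).

No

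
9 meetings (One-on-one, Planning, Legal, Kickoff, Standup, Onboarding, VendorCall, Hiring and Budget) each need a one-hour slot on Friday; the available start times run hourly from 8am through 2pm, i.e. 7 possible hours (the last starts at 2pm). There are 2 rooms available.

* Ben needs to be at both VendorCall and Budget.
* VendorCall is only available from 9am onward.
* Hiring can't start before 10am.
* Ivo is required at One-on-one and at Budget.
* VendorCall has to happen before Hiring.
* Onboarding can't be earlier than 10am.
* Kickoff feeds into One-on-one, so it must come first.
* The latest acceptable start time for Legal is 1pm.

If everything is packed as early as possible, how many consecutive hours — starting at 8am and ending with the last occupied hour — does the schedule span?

The precedence chain requires at least 2 distinct hours.
With at most 2 per hour and 9 meetings, at least 5 hours are needed.
Onboarding can't be placed before 10am — that is hour 3 counting from 8am — so the schedule must run through at least 3 hours.
5 works (last occupied hour: 12pm): for example One-on-one -> 9am, Onboarding -> 10am, Standup -> 11am, Kickoff -> 8am, Legal -> 11am, VendorCall -> 9am, Budget -> 12pm, Planning -> 8am, Hiring -> 10am.

5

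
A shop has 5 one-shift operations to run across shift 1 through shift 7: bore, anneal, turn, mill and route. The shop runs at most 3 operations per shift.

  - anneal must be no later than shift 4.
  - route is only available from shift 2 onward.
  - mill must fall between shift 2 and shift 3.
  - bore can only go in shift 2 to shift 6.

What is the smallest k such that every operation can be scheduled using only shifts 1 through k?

2 shifts

With at most 3 per shift and 5 operations, at least 2 shifts are needed.
bore can't be placed before shift 2, so the schedule must run through at least shift 2.
2 works (last occupied shift: shift 2): for example mill=shift 2; turn=shift 1; anneal=shift 1; route=shift 2; bore=shift 2.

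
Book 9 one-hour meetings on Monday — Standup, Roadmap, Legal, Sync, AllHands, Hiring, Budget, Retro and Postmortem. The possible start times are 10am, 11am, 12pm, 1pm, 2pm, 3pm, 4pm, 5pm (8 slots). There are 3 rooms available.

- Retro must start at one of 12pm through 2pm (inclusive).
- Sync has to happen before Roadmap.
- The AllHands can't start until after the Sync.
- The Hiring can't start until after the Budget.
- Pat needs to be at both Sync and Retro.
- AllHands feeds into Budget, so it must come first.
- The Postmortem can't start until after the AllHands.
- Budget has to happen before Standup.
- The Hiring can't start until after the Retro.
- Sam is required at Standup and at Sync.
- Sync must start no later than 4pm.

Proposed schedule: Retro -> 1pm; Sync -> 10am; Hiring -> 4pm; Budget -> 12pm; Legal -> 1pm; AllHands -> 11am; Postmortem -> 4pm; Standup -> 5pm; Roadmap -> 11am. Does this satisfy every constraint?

Valid

The Postmortem can't start until after the AllHands — holds.
Sync has to happen before Roadmap — holds.
Sam is required at Standup and at Sync — holds.
Budget has to happen before Standup — holds.
The Hiring can't start until after the Retro — holds.
Sync must start no later than 4pm — holds.
The AllHands can't start until after the Sync — holds.
Retro must start at one of 12pm through 2pm (inclusive) — holds.
Pat needs to be at both Sync and Retro — holds.
There are 3 rooms available — holds.
The Hiring can't start until after the Budget — holds.
AllHands feeds into Budget, so it must come first — holds.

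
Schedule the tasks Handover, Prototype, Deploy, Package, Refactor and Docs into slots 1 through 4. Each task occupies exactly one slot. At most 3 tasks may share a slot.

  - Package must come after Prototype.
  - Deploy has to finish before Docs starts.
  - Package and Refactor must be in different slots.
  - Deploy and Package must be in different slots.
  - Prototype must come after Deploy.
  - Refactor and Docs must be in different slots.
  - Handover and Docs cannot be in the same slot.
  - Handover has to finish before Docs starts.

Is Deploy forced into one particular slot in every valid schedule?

No

Deploy can be 1 (e.g. Handover=1; Prototype=2; Deploy=1; Refactor=1; Docs=2; Package=3) or 2 (e.g. Deploy -> 2; Docs -> 3; Prototype -> 3; Refactor -> 1; Package -> 4; Handover -> 1).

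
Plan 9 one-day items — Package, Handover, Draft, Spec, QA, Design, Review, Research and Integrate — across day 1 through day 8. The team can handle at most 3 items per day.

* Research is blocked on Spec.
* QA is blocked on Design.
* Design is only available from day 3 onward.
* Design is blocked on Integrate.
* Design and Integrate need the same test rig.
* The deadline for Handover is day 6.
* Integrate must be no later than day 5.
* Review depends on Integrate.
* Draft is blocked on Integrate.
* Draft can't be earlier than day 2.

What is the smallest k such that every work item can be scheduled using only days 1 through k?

The precedence chain requires at least 3 distinct days.
With at most 3 per day and 9 work items, at least 3 days are needed.
Propagating the time windows through the other constraints, QA can't land before day 4, so the schedule must run through at least day 4.
4 works (last occupied day: day 4): for example Design -> day 3, Package -> day 1, Review -> day 2, QA -> day 4, Spec -> day 1, Draft -> day 2, Research -> day 2, Integrate -> day 1, Handover -> day 3.

4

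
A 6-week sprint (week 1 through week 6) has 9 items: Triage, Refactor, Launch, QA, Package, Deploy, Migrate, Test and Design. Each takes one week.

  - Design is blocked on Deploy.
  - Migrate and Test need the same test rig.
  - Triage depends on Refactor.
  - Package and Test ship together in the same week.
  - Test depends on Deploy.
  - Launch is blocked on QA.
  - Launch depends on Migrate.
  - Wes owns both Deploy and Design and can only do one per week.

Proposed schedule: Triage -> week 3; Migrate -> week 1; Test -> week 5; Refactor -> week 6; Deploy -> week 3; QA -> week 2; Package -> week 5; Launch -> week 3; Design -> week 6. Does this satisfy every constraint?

Launch is blocked on QA — holds.
Package and Test ship together in the same week — holds.
Design is blocked on Deploy — holds.
Wes owns both Deploy and Design and can only do one per week — holds.
Launch depends on Migrate — holds.
Test depends on Deploy — holds.
Triage depends on Refactor — violated.
Migrate and Test need the same test rig — holds.

No — it violates: Triage depends on Refactor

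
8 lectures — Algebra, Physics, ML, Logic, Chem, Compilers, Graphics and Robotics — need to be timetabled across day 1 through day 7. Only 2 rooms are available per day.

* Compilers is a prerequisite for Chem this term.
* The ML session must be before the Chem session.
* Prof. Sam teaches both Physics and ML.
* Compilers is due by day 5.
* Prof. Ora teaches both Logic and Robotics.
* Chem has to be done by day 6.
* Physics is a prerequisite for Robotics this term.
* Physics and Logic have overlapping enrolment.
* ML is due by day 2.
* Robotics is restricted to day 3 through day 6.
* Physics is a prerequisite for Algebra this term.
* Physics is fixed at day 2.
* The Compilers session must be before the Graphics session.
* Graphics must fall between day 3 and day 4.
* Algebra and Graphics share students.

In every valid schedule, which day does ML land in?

ML's window is day 1–day 2.
Physics is fixed at day 2, and ML can't share a day with Physics.
So ML must be day 1.

day 1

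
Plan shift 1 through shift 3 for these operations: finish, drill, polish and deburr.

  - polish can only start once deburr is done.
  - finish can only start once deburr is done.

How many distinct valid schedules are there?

15

Splitting on finish: it can be shift 2 (6), shift 3 (9). Listing each branch's schedules as (drill, polish, deburr) by shift number:
finish=shift 2: (1,2,1) (1,3,1) (2,2,1) (2,3,1) (3,2,1) (3,3,1) — 6.
finish=shift 3: (1,2,1) (1,3,1) (1,3,2) (2,2,1) (2,3,1) (2,3,2) (3,2,1) (3,3,1) (3,3,2) — 9.
Summing: 6 + 9 = 15.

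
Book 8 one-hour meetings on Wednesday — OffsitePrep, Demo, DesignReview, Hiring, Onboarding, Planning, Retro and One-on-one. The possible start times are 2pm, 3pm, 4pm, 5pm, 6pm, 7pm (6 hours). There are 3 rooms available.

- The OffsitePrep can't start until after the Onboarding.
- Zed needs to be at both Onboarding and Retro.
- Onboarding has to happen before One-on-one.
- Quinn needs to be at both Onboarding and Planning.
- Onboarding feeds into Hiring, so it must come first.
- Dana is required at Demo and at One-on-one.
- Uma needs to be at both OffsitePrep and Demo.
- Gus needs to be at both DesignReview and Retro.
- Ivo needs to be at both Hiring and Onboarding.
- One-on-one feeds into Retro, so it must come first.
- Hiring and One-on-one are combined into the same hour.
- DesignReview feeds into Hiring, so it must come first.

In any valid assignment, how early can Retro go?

Precedence pushes Retro to at least 4pm.
Retro at 4pm is achievable: OffsitePrep in 3pm, Onboarding in 2pm, Planning in 4pm, Retro in 4pm, DesignReview in 2pm, One-on-one in 3pm, Demo in 2pm, Hiring in 3pm.

4pm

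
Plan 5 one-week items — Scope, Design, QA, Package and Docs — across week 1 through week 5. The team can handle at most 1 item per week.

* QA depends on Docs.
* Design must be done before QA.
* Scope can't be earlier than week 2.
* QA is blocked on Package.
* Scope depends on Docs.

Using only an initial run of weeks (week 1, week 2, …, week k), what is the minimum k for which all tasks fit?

5 weeks

The precedence chain requires at least 2 distinct weeks.
With at most 1 per week and 5 tasks, at least 5 weeks are needed.
5 works (last occupied week: week 5): for example Scope=week 2; Docs=week 1; Design=week 3; QA=week 5; Package=week 4.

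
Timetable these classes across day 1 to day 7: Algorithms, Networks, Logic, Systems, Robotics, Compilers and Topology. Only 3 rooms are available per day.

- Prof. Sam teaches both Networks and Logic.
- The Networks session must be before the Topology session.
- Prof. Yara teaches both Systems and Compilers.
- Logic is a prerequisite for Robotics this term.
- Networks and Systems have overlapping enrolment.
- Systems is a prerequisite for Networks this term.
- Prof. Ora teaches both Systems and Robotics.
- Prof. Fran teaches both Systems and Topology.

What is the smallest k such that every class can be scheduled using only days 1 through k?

3

The precedence chain requires at least 3 distinct days.
With at most 3 per day and 7 classes, at least 3 days are needed.
3 works (last occupied day: day 3): for example Compilers in day 2; Algorithms in day 1; Networks in day 2; Logic in day 1; Topology in day 3; Systems in day 1; Robotics in day 2.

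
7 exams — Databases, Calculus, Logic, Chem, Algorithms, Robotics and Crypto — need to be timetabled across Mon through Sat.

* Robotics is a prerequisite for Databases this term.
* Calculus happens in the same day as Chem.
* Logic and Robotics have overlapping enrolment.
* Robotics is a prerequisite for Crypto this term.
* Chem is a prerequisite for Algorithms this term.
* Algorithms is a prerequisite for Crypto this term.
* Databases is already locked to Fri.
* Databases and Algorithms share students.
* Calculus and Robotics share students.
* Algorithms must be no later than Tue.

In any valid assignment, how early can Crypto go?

Wed

Precedence pushes Crypto to at least Wed.
Crypto at Wed is achievable: Crypto=Wed; Algorithms=Tue; Calculus=Mon; Chem=Mon; Robotics=Tue; Databases=Fri; Logic=Mon.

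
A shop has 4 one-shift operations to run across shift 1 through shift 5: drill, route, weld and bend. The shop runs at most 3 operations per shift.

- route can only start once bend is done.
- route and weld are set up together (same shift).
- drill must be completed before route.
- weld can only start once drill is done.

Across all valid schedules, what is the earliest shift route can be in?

Precedence pushes route to at least shift 2.
route at shift 2 is achievable: route=shift 2, weld=shift 2, drill=shift 1, bend=shift 1.

shift 2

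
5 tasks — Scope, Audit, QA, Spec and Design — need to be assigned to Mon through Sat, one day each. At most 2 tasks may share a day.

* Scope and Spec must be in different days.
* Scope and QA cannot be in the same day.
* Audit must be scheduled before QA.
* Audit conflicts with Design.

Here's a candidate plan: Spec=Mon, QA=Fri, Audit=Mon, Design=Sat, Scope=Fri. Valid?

No — it violates: Scope and QA cannot be in the same day

At most 2 tasks may share a day — holds.
Audit must be scheduled before QA — holds.
Scope and QA cannot be in the same day — violated.
Scope and Spec must be in different days — holds.
Audit conflicts with Design — holds.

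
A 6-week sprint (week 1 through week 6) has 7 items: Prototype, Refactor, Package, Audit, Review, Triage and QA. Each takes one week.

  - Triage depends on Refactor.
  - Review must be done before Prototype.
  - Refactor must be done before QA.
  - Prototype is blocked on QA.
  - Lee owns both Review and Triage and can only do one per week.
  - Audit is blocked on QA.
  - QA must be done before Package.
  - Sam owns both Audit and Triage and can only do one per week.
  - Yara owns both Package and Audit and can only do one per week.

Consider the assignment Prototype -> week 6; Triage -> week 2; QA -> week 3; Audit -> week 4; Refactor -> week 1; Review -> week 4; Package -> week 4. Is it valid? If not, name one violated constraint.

Audit is blocked on QA — holds.
Review must be done before Prototype — holds.
QA must be done before Package — holds.
Refactor must be done before QA — holds.
Lee owns both Review and Triage and can only do one per week — holds.
Sam owns both Audit and Triage and can only do one per week — holds.
Yara owns both Package and Audit and can only do one per week — violated.
Triage depends on Refactor — holds.
Prototype is blocked on QA — holds.

No. Yara owns both Package and Audit and can only do one per week is not satisfied.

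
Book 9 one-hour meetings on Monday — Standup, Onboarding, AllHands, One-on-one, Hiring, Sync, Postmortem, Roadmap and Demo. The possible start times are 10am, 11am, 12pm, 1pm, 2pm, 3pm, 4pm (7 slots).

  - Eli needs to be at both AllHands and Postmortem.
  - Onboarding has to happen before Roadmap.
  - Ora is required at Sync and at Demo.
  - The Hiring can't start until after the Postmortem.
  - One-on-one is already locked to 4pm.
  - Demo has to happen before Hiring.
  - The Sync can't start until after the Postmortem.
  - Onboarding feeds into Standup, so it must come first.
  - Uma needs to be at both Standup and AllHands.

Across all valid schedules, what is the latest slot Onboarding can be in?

Downstream work caps Onboarding at 3pm.
Onboarding at 3pm is achievable: Sync in 11am; One-on-one in 4pm; Demo in 10am; Postmortem in 10am; Roadmap in 4pm; Onboarding in 3pm; Standup in 4pm; Hiring in 11am; AllHands in 11am.

3pm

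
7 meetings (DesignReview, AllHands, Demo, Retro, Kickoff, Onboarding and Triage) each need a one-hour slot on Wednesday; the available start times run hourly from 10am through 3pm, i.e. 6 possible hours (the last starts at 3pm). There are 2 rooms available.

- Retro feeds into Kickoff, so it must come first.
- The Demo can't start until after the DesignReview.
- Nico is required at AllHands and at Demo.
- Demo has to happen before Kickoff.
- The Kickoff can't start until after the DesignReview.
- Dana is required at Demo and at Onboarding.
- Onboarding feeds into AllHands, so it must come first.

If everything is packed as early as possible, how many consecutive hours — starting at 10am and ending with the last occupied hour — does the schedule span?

4 hours

The precedence chain requires at least 3 distinct hours.
With at most 2 per hour and 7 meetings, at least 4 hours are needed.
4 works (last occupied hour: 1pm): for example DesignReview in 10am, Triage in 1pm, AllHands in 12pm, Kickoff in 12pm, Demo in 11am, Onboarding in 10am, Retro in 11am.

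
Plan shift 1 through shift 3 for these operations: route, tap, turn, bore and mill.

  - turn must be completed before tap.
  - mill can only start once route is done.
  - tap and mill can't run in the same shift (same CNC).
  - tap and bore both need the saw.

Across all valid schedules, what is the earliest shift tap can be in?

shift 2

Precedence pushes tap to at least shift 2.
tap at shift 2 is achievable: mill in shift 3; tap in shift 2; turn in shift 1; bore in shift 1; route in shift 1.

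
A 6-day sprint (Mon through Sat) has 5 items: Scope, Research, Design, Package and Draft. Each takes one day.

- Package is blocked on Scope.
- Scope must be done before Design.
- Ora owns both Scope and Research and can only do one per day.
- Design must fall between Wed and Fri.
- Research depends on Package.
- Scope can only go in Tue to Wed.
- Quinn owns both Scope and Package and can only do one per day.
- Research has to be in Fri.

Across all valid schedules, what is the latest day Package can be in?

Precedence pushes Package to at least Wed; downstream work caps Package at Thu.
Package at Thu is achievable: Design -> Wed, Scope -> Tue, Package -> Thu, Research -> Fri, Draft -> Mon.

Thu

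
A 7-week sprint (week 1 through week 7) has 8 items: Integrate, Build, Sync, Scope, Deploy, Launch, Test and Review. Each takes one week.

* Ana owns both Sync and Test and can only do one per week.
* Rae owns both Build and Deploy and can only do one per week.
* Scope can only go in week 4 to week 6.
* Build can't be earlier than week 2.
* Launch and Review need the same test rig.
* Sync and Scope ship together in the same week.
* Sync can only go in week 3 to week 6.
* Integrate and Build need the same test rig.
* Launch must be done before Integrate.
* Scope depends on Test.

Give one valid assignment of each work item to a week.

Deploy -> week 1; Test -> week 1; Launch -> week 1; Integrate -> week 3; Scope -> week 4; Review -> week 2; Sync -> week 4; Build -> week 2

Checking: Launch(week 1) before Integrate(week 3); Test(week 1) before Scope(week 4); Sync(week 4) != Test(week 1); Build(week 2) != Deploy(week 1); Launch(week 1) != Review(week 2); Integrate(week 3) != Build(week 2); Sync = Scope = week 4; Scope=week 4 in [week 4,week 6]; Build=week 2 in [week 2,week 7]; Sync=week 4 in [week 3,week 6].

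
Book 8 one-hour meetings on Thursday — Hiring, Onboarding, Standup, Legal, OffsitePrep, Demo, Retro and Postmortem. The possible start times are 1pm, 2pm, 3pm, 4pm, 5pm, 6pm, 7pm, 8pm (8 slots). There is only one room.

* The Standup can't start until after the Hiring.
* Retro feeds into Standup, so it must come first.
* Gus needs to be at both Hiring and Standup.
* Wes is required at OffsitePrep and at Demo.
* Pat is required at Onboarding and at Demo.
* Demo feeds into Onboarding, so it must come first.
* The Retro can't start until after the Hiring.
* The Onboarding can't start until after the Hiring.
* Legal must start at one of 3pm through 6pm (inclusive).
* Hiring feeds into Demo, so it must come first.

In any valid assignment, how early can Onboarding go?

Precedence pushes Onboarding to at least 3pm.
Onboarding at 3pm is achievable: Retro in 5pm; Hiring in 1pm; Legal in 4pm; Standup in 6pm; Postmortem in 8pm; OffsitePrep in 7pm; Onboarding in 3pm; Demo in 2pm.

3pm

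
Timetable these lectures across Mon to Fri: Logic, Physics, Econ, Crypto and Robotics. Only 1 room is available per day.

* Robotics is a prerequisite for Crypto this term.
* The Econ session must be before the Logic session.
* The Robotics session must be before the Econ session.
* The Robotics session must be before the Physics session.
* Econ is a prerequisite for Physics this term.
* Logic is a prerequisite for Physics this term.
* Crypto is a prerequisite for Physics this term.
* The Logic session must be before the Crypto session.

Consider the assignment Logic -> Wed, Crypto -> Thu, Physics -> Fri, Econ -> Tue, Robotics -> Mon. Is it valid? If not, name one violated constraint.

Valid

Only 1 room is available per day — holds.
The Robotics session must be before the Econ session — holds.
Robotics is a prerequisite for Crypto this term — holds.
The Econ session must be before the Logic session — holds.
Crypto is a prerequisite for Physics this term — holds.
Econ is a prerequisite for Physics this term — holds.
The Robotics session must be before the Physics session — holds.
The Logic session must be before the Crypto session — holds.
Logic is a prerequisite for Physics this term — holds.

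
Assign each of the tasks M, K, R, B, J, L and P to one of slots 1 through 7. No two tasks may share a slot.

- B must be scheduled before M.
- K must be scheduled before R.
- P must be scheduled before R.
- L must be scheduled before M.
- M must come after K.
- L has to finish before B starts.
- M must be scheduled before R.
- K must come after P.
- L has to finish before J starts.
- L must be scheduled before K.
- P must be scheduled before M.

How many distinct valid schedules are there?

Splitting on M: it can be 5 (10), 6 (18). Listing each branch's schedules as (K, R, B, J, L, P):
M=5: (3,6,4,7,1,2) (3,6,4,7,2,1) (3,7,4,6,1,2) (3,7,4,6,2,1) (4,6,2,7,1,3) (4,6,3,7,1,2) (4,6,3,7,2,1) (4,7,2,6,1,3) (4,7,3,6,1,2) (4,7,3,6,2,1) — 10.
M=6: (3,7,4,5,1,2) (3,7,4,5,2,1) (3,7,5,4,1,2) (3,7,5,4,2,1) (4,7,2,5,1,3) (4,7,3,5,1,2) (4,7,3,5,2,1) (4,7,5,2,1,3) (4,7,5,3,1,2) (4,7,5,3,2,1) (5,7,2,3,1,4) (5,7,2,4,1,3) (5,7,3,2,1,4) (5,7,3,4,1,2) (5,7,3,4,2,1) (5,7,4,2,1,3) (5,7,4,3,1,2) (5,7,4,3,2,1) — 18.
Summing: 10 + 18 = 28.

28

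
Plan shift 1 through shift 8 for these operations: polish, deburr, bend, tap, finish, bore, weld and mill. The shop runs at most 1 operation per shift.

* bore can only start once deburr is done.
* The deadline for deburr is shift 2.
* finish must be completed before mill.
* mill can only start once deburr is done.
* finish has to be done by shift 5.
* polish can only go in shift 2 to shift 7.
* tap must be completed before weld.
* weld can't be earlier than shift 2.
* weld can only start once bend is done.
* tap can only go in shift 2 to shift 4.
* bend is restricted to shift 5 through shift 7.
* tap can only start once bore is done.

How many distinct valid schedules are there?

45

Splitting on deburr: it can be shift 1 (36), shift 2 (9). Listing each branch's schedules as (polish, bend, tap, finish, bore, weld, mill) by shift number:
deburr=shift 1: (2,6,4,5,3,7,8) (2,6,4,5,3,8,7) (2,7,4,5,3,8,6) (3,6,4,5,2,7,8) (3,6,4,5,2,8,7) (3,7,4,5,2,8,6) (4,6,3,5,2,7,8) (4,6,3,5,2,8,7) (4,7,3,5,2,8,6) (5,6,3,4,2,7,8) (5,6,3,4,2,8,7) (5,6,4,2,3,7,8) (5,6,4,2,3,8,7) (5,6,4,3,2,7,8) (5,6,4,3,2,8,7) (5,7,3,4,2,8,6) (5,7,4,2,3,8,6) (5,7,4,3,2,8,6) (6,5,3,4,2,7,8) (6,5,3,4,2,8,7) (6,5,4,2,3,7,8) (6,5,4,2,3,8,7) (6,5,4,3,2,7,8) (6,5,4,3,2,8,7) (6,7,3,4,2,8,5) (6,7,4,2,3,8,5) (6,7,4,3,2,8,5) (7,5,3,4,2,6,8) (7,5,3,4,2,8,6) (7,5,4,2,3,6,8) (7,5,4,2,3,8,6) (7,5,4,3,2,6,8) (7,5,4,3,2,8,6) (7,6,3,4,2,8,5) (7,6,4,2,3,8,5) (7,6,4,3,2,8,5) — 36.
deburr=shift 2: (5,6,4,1,3,7,8) (5,6,4,1,3,8,7) (5,7,4,1,3,8,6) (6,5,4,1,3,7,8) (6,5,4,1,3,8,7) (6,7,4,1,3,8,5) (7,5,4,1,3,6,8) (7,5,4,1,3,8,6) (7,6,4,1,3,8,5) — 9.
Summing: 36 + 9 = 45.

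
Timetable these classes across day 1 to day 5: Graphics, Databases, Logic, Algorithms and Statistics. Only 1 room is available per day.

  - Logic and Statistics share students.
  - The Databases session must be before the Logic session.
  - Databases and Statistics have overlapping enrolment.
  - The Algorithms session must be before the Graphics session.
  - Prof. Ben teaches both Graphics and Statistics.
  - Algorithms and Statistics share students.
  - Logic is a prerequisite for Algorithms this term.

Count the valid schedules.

Splitting on Graphics: it can be day 4 (1), day 5 (4). Listing each branch's schedules as (Databases, Logic, Algorithms, Statistics) by day number:
Graphics=day 4: (1,2,3,5) — 1.
Graphics=day 5: (1,2,3,4) (1,2,4,3) (1,3,4,2) (2,3,4,1) — 4.
Summing: 1 + 4 = 5.

5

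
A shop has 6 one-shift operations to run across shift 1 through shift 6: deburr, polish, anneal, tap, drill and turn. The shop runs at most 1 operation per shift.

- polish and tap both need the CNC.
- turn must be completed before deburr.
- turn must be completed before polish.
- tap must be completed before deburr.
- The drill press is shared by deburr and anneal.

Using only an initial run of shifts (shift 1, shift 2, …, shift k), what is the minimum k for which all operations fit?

6

The precedence chain requires at least 2 distinct shifts.
With at most 1 per shift and 6 operations, at least 6 shifts are needed.
6 works (last occupied shift: shift 6): for example tap=shift 2, turn=shift 1, anneal=shift 5, drill=shift 6, deburr=shift 3, polish=shift 4.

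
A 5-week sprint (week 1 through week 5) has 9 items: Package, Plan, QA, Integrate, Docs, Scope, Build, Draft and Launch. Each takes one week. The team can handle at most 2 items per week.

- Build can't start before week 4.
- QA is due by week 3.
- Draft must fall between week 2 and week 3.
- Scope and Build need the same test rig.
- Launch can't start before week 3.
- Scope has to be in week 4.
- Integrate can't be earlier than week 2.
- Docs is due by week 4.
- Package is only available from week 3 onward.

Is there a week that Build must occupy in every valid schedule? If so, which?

week 5

Build's window is week 4–week 5.
Scope is fixed at week 4, and Build can't share a week with Scope.
So Build must be week 5.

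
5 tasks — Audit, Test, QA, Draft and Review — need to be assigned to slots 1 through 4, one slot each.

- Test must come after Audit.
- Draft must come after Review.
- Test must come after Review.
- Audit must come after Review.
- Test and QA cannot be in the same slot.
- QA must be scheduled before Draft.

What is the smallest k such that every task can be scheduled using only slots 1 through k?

3 slots

The precedence chain requires at least 3 distinct slots.
3 works (last occupied slot: 3): for example Audit -> 2; Draft -> 2; QA -> 1; Review -> 1; Test -> 3.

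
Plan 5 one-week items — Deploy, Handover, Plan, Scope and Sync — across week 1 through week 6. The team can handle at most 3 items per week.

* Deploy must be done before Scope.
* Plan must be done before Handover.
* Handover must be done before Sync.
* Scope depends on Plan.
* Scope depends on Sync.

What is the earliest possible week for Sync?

week 3

Precedence pushes Sync to at least week 3; downstream work caps Sync at week 5.
Sync at week 3 is achievable: Plan -> week 1; Handover -> week 2; Scope -> week 4; Sync -> week 3; Deploy -> week 1.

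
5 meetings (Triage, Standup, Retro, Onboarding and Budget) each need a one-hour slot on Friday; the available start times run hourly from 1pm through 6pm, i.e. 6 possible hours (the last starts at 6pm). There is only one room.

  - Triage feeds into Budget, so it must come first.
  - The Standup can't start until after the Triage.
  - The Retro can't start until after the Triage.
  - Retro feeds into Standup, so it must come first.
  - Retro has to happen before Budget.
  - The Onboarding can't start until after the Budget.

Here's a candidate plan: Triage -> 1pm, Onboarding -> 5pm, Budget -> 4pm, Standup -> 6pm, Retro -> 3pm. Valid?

Valid

The Standup can't start until after the Triage — holds.
Retro feeds into Standup, so it must come first — holds.
Retro has to happen before Budget — holds.
There is only one room — holds.
The Onboarding can't start until after the Budget — holds.
Triage feeds into Budget, so it must come first — holds.
The Retro can't start until after the Triage — holds.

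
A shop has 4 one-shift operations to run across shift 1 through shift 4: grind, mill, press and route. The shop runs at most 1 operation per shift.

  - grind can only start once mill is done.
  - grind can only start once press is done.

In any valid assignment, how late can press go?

shift 3

Downstream work caps press at shift 3.
press at shift 3 is achievable: press -> shift 3, route -> shift 2, mill -> shift 1, grind -> shift 4.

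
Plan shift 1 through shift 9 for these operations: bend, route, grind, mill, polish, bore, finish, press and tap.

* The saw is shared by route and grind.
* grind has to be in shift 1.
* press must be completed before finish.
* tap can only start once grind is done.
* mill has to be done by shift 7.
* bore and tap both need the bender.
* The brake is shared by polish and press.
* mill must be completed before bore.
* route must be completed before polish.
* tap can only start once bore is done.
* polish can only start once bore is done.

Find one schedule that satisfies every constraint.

route=shift 2; mill=shift 1; bore=shift 2; tap=shift 3; finish=shift 2; polish=shift 3; bend=shift 1; grind=shift 1; press=shift 1

Checking: press(shift 1) before finish(shift 2); grind(shift 1) before tap(shift 3); bore(shift 2) before polish(shift 3); mill(shift 1) before bore(shift 2); route(shift 2) before polish(shift 3); bore(shift 2) before tap(shift 3); route(shift 2) != grind(shift 1); polish(shift 3) != press(shift 1); bore(shift 2) != tap(shift 3); mill=shift 1 in [shift 1,shift 7]; grind=shift 1 in [shift 1,shift 1].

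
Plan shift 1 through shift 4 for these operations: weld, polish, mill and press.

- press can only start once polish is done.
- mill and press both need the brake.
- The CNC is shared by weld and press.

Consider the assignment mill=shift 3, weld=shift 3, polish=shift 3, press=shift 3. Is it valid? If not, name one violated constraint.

Invalid. mill and press both need the brake.

press can only start once polish is done — violated.
The CNC is shared by weld and press — violated.
mill and press both need the brake — violated.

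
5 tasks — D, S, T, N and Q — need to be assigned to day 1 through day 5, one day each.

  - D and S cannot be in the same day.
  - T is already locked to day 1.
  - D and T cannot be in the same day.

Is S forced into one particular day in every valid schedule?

S can be day 1 (e.g. Q=day 1, D=day 2, S=day 1, N=day 1, T=day 1) or day 2 (e.g. T -> day 1; N -> day 1; D -> day 3; S -> day 2; Q -> day 1).

No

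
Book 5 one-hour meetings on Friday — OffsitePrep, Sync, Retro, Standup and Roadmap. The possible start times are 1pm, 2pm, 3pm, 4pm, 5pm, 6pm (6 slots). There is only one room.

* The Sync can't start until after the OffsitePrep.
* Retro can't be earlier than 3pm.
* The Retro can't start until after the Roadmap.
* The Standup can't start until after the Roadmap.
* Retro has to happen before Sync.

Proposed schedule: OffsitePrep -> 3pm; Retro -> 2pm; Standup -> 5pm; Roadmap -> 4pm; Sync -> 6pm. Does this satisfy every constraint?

The Retro can't start until after the Roadmap — violated.
Retro has to happen before Sync — holds.
There is only one room — holds.
The Standup can't start until after the Roadmap — holds.
Retro can't be earlier than 3pm — violated.
The Sync can't start until after the OffsitePrep — holds.

Invalid. The Retro can't start until after the Roadmap.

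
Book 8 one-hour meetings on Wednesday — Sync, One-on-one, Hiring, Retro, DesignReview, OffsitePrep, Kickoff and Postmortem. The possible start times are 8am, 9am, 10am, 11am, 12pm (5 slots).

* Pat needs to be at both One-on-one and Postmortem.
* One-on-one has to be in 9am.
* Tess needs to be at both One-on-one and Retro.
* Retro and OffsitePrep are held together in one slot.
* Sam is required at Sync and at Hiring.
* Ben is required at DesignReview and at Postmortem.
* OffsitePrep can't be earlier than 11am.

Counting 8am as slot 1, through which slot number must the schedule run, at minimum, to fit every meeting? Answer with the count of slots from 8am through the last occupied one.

4

OffsitePrep can't be placed before 11am — that is slot 4 counting from 8am — so the schedule must run through at least 4 slots.
4 works (last occupied slot: 11am): for example Postmortem in 10am; Retro in 11am; Hiring in 9am; DesignReview in 8am; Kickoff in 8am; Sync in 8am; One-on-one in 9am; OffsitePrep in 11am.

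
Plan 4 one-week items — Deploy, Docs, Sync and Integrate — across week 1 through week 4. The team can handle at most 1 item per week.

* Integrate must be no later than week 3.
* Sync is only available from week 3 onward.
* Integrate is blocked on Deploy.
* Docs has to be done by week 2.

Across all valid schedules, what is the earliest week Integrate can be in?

week 3

Precedence pushes Integrate to at least week 2; Integrate's own window allows nothing later than week 3.
Integrate at week 3 is achievable: Deploy=week 2, Integrate=week 3, Sync=week 4, Docs=week 1.
Nothing earlier works — the capacity limit rule out every week before week 3.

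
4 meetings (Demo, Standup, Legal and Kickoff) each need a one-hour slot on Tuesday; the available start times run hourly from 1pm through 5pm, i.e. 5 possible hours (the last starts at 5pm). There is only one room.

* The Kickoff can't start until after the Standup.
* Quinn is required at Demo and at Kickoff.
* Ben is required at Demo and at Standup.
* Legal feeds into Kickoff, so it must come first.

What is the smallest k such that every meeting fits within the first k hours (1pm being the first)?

4

The precedence chain requires at least 2 distinct hours.
With at most 1 per hour and 4 meetings, at least 4 hours are needed.
4 works (last occupied hour: 4pm): for example Kickoff -> 3pm; Legal -> 2pm; Demo -> 4pm; Standup -> 1pm.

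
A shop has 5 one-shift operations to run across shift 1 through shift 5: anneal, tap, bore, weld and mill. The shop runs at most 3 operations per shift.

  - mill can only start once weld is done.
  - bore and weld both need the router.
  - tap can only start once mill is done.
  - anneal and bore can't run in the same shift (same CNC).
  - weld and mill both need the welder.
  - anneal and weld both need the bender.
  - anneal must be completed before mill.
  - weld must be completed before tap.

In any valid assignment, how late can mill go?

shift 4

Precedence pushes mill to at least shift 2; downstream work caps mill at shift 4.
mill at shift 4 is achievable: bore in shift 3; tap in shift 5; anneal in shift 2; weld in shift 1; mill in shift 4.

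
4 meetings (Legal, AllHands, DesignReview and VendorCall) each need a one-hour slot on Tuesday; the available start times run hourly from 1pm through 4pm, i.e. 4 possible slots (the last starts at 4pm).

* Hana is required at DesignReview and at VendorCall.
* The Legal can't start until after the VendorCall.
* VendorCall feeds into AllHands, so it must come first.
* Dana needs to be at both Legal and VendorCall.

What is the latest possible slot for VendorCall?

Downstream work caps VendorCall at 3pm.
VendorCall at 3pm is achievable: AllHands=4pm; DesignReview=1pm; Legal=4pm; VendorCall=3pm.

3pm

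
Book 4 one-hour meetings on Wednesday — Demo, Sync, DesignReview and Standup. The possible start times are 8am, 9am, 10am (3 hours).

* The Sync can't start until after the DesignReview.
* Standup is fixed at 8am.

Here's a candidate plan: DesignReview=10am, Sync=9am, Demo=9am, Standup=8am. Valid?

Standup is fixed at 8am — holds.
The Sync can't start until after the DesignReview — violated.

Invalid. The Sync can't start until after the DesignReview.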